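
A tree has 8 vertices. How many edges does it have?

A tree on n vertices always has exactly n - 1 edges.
For n = 8: edges = 8 - 1 = 7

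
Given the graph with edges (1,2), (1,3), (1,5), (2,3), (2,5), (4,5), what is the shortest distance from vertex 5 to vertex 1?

Step 1: Build adjacency list:
  1: 2, 3, 5
  2: 1, 3, 5
  3: 1, 2
  4: 5
  5: 1, 2, 4

Step 2: BFS from vertex 5 to find shortest path to 1:
  vertex 1 reached at distance 1

Step 3: Shortest path: 5 -> 1
Path length: 1 edge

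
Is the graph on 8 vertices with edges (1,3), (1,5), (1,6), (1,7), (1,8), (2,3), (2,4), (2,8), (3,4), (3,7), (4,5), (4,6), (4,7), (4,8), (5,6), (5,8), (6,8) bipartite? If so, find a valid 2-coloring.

Step 1: Attempt 2-coloring using BFS:
  Start at vertex 1, assign color 0
  Color vertex 3 with color 1 (neighbor of 1)
  Color vertex 5 with color 1 (neighbor of 1)
  Color vertex 6 with color 1 (neighbor of 1)
  Color vertex 7 with color 1 (neighbor of 1)
  Color vertex 8 with color 1 (neighbor of 1)
  Color vertex 2 with color 0 (neighbor of 3)
  Color vertex 4 with color 0 (neighbor of 3)

Step 2: Conflict found! Vertices 3 and 7 are adjacent but have the same color.
This means the graph contains an odd cycle.

The graph is NOT bipartite.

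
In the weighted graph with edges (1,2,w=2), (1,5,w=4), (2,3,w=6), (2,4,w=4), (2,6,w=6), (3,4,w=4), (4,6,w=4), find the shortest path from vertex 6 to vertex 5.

Step 1: Build adjacency list with weights:
  1: 2(w=2), 5(w=4)
  2: 1(w=2), 3(w=6), 4(w=4), 6(w=6)
  3: 2(w=6), 4(w=4)
  4: 2(w=4), 3(w=4), 6(w=4)
  5: 1(w=4)
  6: 2(w=6), 4(w=4)

Step 2: Apply Dijkstra's algorithm from vertex 6:
  Visit vertex 6 (distance=0)
    Update dist[2] = 6
    Update dist[4] = 4
  Visit vertex 4 (distance=4)
    Update dist[3] = 8
  Visit vertex 2 (distance=6)
    Update dist[1] = 8
  Visit vertex 1 (distance=8)
    Update dist[5] = 12
  Visit vertex 3 (distance=8)
  Visit vertex 5 (distance=12)

Step 3: Shortest path: 6 -> 2 -> 1 -> 5
Total weight: 6 + 2 + 4 = 12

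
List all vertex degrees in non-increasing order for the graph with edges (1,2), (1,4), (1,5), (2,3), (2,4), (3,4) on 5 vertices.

Step 1: Count edges incident to each vertex:
  deg(1) = 3 (neighbors: 2, 4, 5)
  deg(2) = 3 (neighbors: 1, 3, 4)
  deg(3) = 2 (neighbors: 2, 4)
  deg(4) = 3 (neighbors: 1, 2, 3)
  deg(5) = 1 (neighbors: 1)

Step 2: Sort degrees in non-increasing order:
  Degrees: [3, 3, 2, 3, 1] -> sorted: [3, 3, 3, 2, 1]

Degree sequence: [3, 3, 3, 2, 1]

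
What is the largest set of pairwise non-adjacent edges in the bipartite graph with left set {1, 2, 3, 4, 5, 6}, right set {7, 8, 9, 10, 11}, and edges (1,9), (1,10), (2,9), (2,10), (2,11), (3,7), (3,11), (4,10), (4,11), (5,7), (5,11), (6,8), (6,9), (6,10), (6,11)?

Step 1: List the neighbors of each left vertex:
  1: 9, 10
  2: 9, 10, 11
  3: 7, 11
  4: 10, 11
  5: 7, 11
  6: 8, 9, 10, 11

Step 2: Greedily match left vertices, then look for augmenting paths:
  Match 1 -- 9
  Match 2 -- 10
  Match 3 -- 7
  Match 4 -- 11
  Match 6 -- 8
  No augmenting path remains.

Step 3: Verify this is maximum:
  Matching size 5 = min(|L|, |R|) = min(6, 5), which is an upper bound, so this matching is maximum.

Maximum matching: {(1,9), (2,10), (3,7), (4,11), (6,8)}
Size: 5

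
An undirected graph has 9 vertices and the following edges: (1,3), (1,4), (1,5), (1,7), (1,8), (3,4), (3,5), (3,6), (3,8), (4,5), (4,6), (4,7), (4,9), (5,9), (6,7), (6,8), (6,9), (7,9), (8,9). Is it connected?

Step 1: Build adjacency list from edges:
  1: 3, 4, 5, 7, 8
  2: (none)
  3: 1, 4, 5, 6, 8
  4: 1, 3, 5, 6, 7, 9
  5: 1, 3, 4, 9
  6: 3, 4, 7, 8, 9
  7: 1, 4, 6, 9
  8: 1, 3, 6, 9
  9: 4, 5, 6, 7, 8

Step 2: Run BFS/DFS from vertex 1:
  Visited: {1, 3, 4, 5, 7, 8, 6, 9}
  Reached 8 of 9 vertices

Step 3: Only 8 of 9 vertices reached. Graph is disconnected.
Connected components: {1, 3, 4, 5, 6, 7, 8, 9}, {2}
Answer: No, the graph is not connected (2 components).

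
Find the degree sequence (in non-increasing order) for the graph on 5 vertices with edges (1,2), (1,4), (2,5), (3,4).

Step 1: Count edges incident to each vertex:
  deg(1) = 2 (neighbors: 2, 4)
  deg(2) = 2 (neighbors: 1, 5)
  deg(3) = 1 (neighbors: 4)
  deg(4) = 2 (neighbors: 1, 3)
  deg(5) = 1 (neighbors: 2)

Step 2: Sort degrees in non-increasing order:
  Degrees: [2, 2, 1, 2, 1] -> sorted: [2, 2, 2, 1, 1]

Degree sequence: [2, 2, 2, 1, 1]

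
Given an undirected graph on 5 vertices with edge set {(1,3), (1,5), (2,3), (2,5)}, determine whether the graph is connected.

Step 1: Build adjacency list from edges:
  1: 3, 5
  2: 3, 5
  3: 1, 2
  4: (none)
  5: 1, 2

Step 2: Run BFS/DFS from vertex 1:
  Visited: {1, 3, 5, 2}
  Reached 4 of 5 vertices

Step 3: Only 4 of 5 vertices reached. Graph is disconnected.
Connected components: {1, 2, 3, 5}, {4}
Answer: No, the graph is not connected (2 components).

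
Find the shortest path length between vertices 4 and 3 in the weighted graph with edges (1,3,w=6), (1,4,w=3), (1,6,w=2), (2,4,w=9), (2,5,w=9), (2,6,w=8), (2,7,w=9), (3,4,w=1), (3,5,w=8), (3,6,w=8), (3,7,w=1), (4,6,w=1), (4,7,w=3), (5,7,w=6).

Step 1: Build adjacency list with weights:
  1: 3(w=6), 4(w=3), 6(w=2)
  2: 4(w=9), 5(w=9), 6(w=8), 7(w=9)
  3: 1(w=6), 4(w=1), 5(w=8), 6(w=8), 7(w=1)
  4: 1(w=3), 2(w=9), 3(w=1), 6(w=1), 7(w=3)
  5: 2(w=9), 3(w=8), 7(w=6)
  6: 1(w=2), 2(w=8), 3(w=8), 4(w=1)
  7: 2(w=9), 3(w=1), 4(w=3), 5(w=6)

Step 2: Apply Dijkstra's algorithm from vertex 4:
  Visit vertex 4 (distance=0)
    Update dist[1] = 3
    Update dist[2] = 9
    Update dist[3] = 1
    Update dist[6] = 1
    Update dist[7] = 3
  Visit vertex 3 (distance=1)
    Update dist[5] = 9
    Update dist[7] = 2

Step 3: Shortest path: 4 -> 3
Total weight: 1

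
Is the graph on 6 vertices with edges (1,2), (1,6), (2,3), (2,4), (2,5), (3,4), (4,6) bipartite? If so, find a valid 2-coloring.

Step 1: Attempt 2-coloring using BFS:
  Start at vertex 1, assign color 0
  Color vertex 2 with color 1 (neighbor of 1)
  Color vertex 6 with color 1 (neighbor of 1)
  Color vertex 3 with color 0 (neighbor of 2)
  Color vertex 4 with color 0 (neighbor of 2)
  Color vertex 5 with color 0 (neighbor of 2)

Step 2: Conflict found! Vertices 3 and 4 are adjacent but have the same color.
This means the graph contains an odd cycle.

The graph is NOT bipartite.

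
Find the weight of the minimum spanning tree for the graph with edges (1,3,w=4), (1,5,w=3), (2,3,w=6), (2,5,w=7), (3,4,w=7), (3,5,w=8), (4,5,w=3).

Apply Kruskal's algorithm (sort edges by weight, add if no cycle):

Sorted edges by weight:
  (1,5) w=3
  (4,5) w=3
  (1,3) w=4
  (2,3) w=6
  (2,5) w=7
  (3,4) w=7
  (3,5) w=8

Add edge (1,5) w=3 -- no cycle. Running total: 3
Add edge (4,5) w=3 -- no cycle. Running total: 6
Add edge (1,3) w=4 -- no cycle. Running total: 10
Add edge (2,3) w=6 -- no cycle. Running total: 16

MST edges: (1,5,w=3), (4,5,w=3), (1,3,w=4), (2,3,w=6)
Total MST weight: 3 + 3 + 4 + 6 = 16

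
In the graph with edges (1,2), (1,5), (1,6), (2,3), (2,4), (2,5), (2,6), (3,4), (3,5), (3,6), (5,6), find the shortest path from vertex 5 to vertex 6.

Step 1: Build adjacency list:
  1: 2, 5, 6
  2: 1, 3, 4, 5, 6
  3: 2, 4, 5, 6
  4: 2, 3
  5: 1, 2, 3, 6
  6: 1, 2, 3, 5

Step 2: BFS from vertex 5 to find shortest path to 6:
  vertex 1 reached at distance 1
  vertex 2 reached at distance 1
  vertex 3 reached at distance 1
  vertex 6 reached at distance 1

Step 3: Shortest path: 5 -> 6
Path length: 1 edge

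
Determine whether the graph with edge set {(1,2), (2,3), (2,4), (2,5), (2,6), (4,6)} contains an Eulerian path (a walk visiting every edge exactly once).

Step 1: Find the degree of each vertex:
  deg(1) = 1
  deg(2) = 5
  deg(3) = 1
  deg(4) = 2
  deg(5) = 1
  deg(6) = 2

Step 2: Count vertices with odd degree:
  Odd-degree vertices: 1, 2, 3, 5 (4 total)

Step 3: Apply Euler's theorem:
  - Eulerian circuit exists iff graph is connected and all vertices have even degree
  - Eulerian path exists iff graph is connected and has 0 or 2 odd-degree vertices

Graph has 4 odd-degree vertices (need 0 or 2).
Neither Eulerian path nor Eulerian circuit exists.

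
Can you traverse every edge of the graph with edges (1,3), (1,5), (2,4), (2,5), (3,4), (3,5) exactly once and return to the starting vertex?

Step 1: Find the degree of each vertex:
  deg(1) = 2
  deg(2) = 2
  deg(3) = 3
  deg(4) = 2
  deg(5) = 3

Step 2: Count vertices with odd degree:
  Odd-degree vertices: 3, 5 (2 total)

Step 3: Apply Euler's theorem:
  - Eulerian circuit exists iff graph is connected and all vertices have even degree
  - Eulerian path exists iff graph is connected and has 0 or 2 odd-degree vertices

Graph is connected with exactly 2 odd-degree vertices (3, 5).
Eulerian path exists (starting and ending at the odd-degree vertices), but no Eulerian circuit.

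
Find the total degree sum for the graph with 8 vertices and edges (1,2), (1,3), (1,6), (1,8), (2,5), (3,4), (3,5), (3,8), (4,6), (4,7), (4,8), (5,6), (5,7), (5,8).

Step 1: Count edges incident to each vertex:
  deg(1) = 4 (neighbors: 2, 3, 6, 8)
  deg(2) = 2 (neighbors: 1, 5)
  deg(3) = 4 (neighbors: 1, 4, 5, 8)
  deg(4) = 4 (neighbors: 3, 6, 7, 8)
  deg(5) = 5 (neighbors: 2, 3, 6, 7, 8)
  deg(6) = 3 (neighbors: 1, 4, 5)
  deg(7) = 2 (neighbors: 4, 5)
  deg(8) = 4 (neighbors: 1, 3, 4, 5)

Step 2: Sum all degrees:
  4 + 2 + 4 + 4 + 5 + 3 + 2 + 4 = 28

Verification: sum of degrees = 2 * |E| = 2 * 14 = 28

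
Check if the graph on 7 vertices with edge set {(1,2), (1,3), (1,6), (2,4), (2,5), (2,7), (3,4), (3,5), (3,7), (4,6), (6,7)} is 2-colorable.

Step 1: Attempt 2-coloring using BFS:
  Start at vertex 1, assign color 0
  Color vertex 2 with color 1 (neighbor of 1)
  Color vertex 3 with color 1 (neighbor of 1)
  Color vertex 6 with color 1 (neighbor of 1)
  Color vertex 4 with color 0 (neighbor of 2)
  Color vertex 5 with color 0 (neighbor of 2)
  Color vertex 7 with color 0 (neighbor of 2)

Step 2: 2-coloring succeeded. No conflicts found.
  Set A (color 0): {1, 4, 5, 7}
  Set B (color 1): {2, 3, 6}

The graph is bipartite with partition {1, 4, 5, 7}, {2, 3, 6}.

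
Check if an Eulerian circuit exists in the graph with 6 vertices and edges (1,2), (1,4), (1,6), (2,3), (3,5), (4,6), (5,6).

Step 1: Find the degree of each vertex:
  deg(1) = 3
  deg(2) = 2
  deg(3) = 2
  deg(4) = 2
  deg(5) = 2
  deg(6) = 3

Step 2: Count vertices with odd degree:
  Odd-degree vertices: 1, 6 (2 total)

Step 3: Apply Euler's theorem:
  - Eulerian circuit exists iff graph is connected and all vertices have even degree
  - Eulerian path exists iff graph is connected and has 0 or 2 odd-degree vertices

Graph is connected with exactly 2 odd-degree vertices (1, 6).
Eulerian path exists (starting and ending at the odd-degree vertices), but no Eulerian circuit.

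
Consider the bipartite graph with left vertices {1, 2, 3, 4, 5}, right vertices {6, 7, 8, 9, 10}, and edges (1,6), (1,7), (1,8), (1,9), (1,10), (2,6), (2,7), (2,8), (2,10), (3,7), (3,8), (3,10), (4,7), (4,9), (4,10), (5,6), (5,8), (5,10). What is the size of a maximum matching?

Step 1: List the neighbors of each left vertex:
  1: 6, 7, 8, 9, 10
  2: 6, 7, 8, 10
  3: 7, 8, 10
  4: 7, 9, 10
  5: 6, 8, 10

Step 2: Greedily match left vertices, then look for augmenting paths:
  Match 1 -- 6
  Match 2 -- 7
  Match 3 -- 8
  Match 4 -- 9
  Match 5 -- 10
  No augmenting path remains.

Step 3: Verify this is maximum:
  Matching size 5 = min(|L|, |R|) = min(5, 5), which is an upper bound, so this matching is maximum.

Maximum matching: {(1,6), (2,7), (3,8), (4,9), (5,10)}
Size: 5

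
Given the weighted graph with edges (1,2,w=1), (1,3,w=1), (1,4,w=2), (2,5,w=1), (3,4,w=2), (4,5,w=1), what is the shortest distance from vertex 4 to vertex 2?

Step 1: Build adjacency list with weights:
  1: 2(w=1), 3(w=1), 4(w=2)
  2: 1(w=1), 5(w=1)
  3: 1(w=1), 4(w=2)
  4: 1(w=2), 3(w=2), 5(w=1)
  5: 2(w=1), 4(w=1)

Step 2: Apply Dijkstra's algorithm from vertex 4:
  Visit vertex 4 (distance=0)
    Update dist[1] = 2
    Update dist[3] = 2
    Update dist[5] = 1
  Visit vertex 5 (distance=1)
    Update dist[2] = 2
  Visit vertex 1 (distance=2)
  Visit vertex 2 (distance=2)

Step 3: Shortest path: 4 -> 5 -> 2
Total weight: 1 + 1 = 2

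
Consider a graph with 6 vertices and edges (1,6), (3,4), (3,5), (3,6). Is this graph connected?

Step 1: Build adjacency list from edges:
  1: 6
  2: (none)
  3: 4, 5, 6
  4: 3
  5: 3
  6: 1, 3

Step 2: Run BFS/DFS from vertex 1:
  Visited: {1, 6, 3, 4, 5}
  Reached 5 of 6 vertices

Step 3: Only 5 of 6 vertices reached. Graph is disconnected.
Connected components: {1, 3, 4, 5, 6}, {2}
Answer: No, the graph is not connected (2 components).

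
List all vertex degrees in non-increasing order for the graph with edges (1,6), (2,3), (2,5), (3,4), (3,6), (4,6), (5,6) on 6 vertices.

Step 1: Count edges incident to each vertex:
  deg(1) = 1 (neighbors: 6)
  deg(2) = 2 (neighbors: 3, 5)
  deg(3) = 3 (neighbors: 2, 4, 6)
  deg(4) = 2 (neighbors: 3, 6)
  deg(5) = 2 (neighbors: 2, 6)
  deg(6) = 4 (neighbors: 1, 3, 4, 5)

Step 2: Sort degrees in non-increasing order:
  Degrees: [1, 2, 3, 2, 2, 4] -> sorted: [4, 3, 2, 2, 2, 1]

Degree sequence: [4, 3, 2, 2, 2, 1]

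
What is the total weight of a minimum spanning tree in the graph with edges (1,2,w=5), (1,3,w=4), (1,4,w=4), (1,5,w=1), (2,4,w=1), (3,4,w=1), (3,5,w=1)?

Apply Kruskal's algorithm (sort edges by weight, add if no cycle):

Sorted edges by weight:
  (1,5) w=1
  (2,4) w=1
  (3,4) w=1
  (3,5) w=1
  (1,4) w=4
  (1,3) w=4
  (1,2) w=5

Add edge (1,5) w=1 -- no cycle. Running total: 1
Add edge (2,4) w=1 -- no cycle. Running total: 2
Add edge (3,4) w=1 -- no cycle. Running total: 3
Add edge (3,5) w=1 -- no cycle. Running total: 4

MST edges: (1,5,w=1), (2,4,w=1), (3,4,w=1), (3,5,w=1)
Total MST weight: 1 + 1 + 1 + 1 = 4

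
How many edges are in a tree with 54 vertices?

A tree on n vertices always has exactly n - 1 edges.
For n = 54: edges = 54 - 1 = 53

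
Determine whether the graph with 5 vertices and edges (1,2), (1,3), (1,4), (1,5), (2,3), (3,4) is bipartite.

Step 1: Attempt 2-coloring using BFS:
  Start at vertex 1, assign color 0
  Color vertex 2 with color 1 (neighbor of 1)
  Color vertex 3 with color 1 (neighbor of 1)
  Color vertex 4 with color 1 (neighbor of 1)
  Color vertex 5 with color 1 (neighbor of 1)

Step 2: Conflict found! Vertices 2 and 3 are adjacent but have the same color.
This means the graph contains an odd cycle.

The graph is NOT bipartite.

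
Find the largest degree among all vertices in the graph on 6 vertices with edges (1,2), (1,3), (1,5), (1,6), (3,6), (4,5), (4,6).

Step 1: Count edges incident to each vertex:
  deg(1) = 4 (neighbors: 2, 3, 5, 6)
  deg(2) = 1 (neighbors: 1)
  deg(3) = 2 (neighbors: 1, 6)
  deg(4) = 2 (neighbors: 5, 6)
  deg(5) = 2 (neighbors: 1, 4)
  deg(6) = 3 (neighbors: 1, 3, 4)

Step 2: Find maximum:
  max(4, 1, 2, 2, 2, 3) = 4 (vertex 1)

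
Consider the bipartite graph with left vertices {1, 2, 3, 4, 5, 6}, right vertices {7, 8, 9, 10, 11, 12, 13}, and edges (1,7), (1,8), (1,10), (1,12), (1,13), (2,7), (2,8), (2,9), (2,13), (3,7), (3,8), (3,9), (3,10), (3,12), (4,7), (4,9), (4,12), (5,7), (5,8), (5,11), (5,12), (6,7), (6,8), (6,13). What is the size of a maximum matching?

Step 1: List the neighbors of each left vertex:
  1: 7, 8, 10, 12, 13
  2: 7, 8, 9, 13
  3: 7, 8, 9, 10, 12
  4: 7, 9, 12
  5: 7, 8, 11, 12
  6: 7, 8, 13

Step 2: Greedily match left vertices, then look for augmenting paths:
  Match 1 -- 7
  Match 2 -- 8
  Match 3 -- 9
  Match 4 -- 12
  Match 5 -- 11
  Match 6 -- 13
  No augmenting path remains.

Step 3: Verify this is maximum:
  Matching size 6 = min(|L|, |R|) = min(6, 7), which is an upper bound, so this matching is maximum.

Maximum matching: {(1,7), (2,8), (3,9), (4,12), (5,11), (6,13)}
Size: 6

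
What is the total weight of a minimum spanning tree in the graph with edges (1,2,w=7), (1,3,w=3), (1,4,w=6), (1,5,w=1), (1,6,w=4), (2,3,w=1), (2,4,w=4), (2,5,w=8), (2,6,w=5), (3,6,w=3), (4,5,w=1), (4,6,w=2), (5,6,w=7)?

Apply Kruskal's algorithm (sort edges by weight, add if no cycle):

Sorted edges by weight:
  (1,5) w=1
  (2,3) w=1
  (4,5) w=1
  (4,6) w=2
  (1,3) w=3
  (3,6) w=3
  (1,6) w=4
  (2,4) w=4
  (2,6) w=5
  (1,4) w=6
  (1,2) w=7
  (5,6) w=7
  (2,5) w=8

Add edge (1,5) w=1 -- no cycle. Running total: 1
Add edge (2,3) w=1 -- no cycle. Running total: 2
Add edge (4,5) w=1 -- no cycle. Running total: 3
Add edge (4,6) w=2 -- no cycle. Running total: 5
Add edge (1,3) w=3 -- no cycle. Running total: 8

MST edges: (1,5,w=1), (2,3,w=1), (4,5,w=1), (4,6,w=2), (1,3,w=3)
Total MST weight: 1 + 1 + 1 + 2 + 3 = 8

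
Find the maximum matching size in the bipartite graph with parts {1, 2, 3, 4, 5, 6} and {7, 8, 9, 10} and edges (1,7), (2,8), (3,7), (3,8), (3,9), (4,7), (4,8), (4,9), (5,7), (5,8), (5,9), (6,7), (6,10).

Step 1: List the neighbors of each left vertex:
  1: 7
  2: 8
  3: 7, 8, 9
  4: 7, 8, 9
  5: 7, 8, 9
  6: 7, 10

Step 2: Greedily match left vertices, then look for augmenting paths:
  Match 1 -- 7
  Match 2 -- 8
  Match 3 -- 9
  Match 6 -- 10
  No augmenting path remains.

Step 3: Verify this is maximum:
  Matching size 4 = min(|L|, |R|) = min(6, 4), which is an upper bound, so this matching is maximum.

Maximum matching: {(1,7), (2,8), (3,9), (6,10)}
Size: 4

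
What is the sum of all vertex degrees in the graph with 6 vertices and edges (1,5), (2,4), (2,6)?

Step 1: Count edges incident to each vertex:
  deg(1) = 1 (neighbors: 5)
  deg(2) = 2 (neighbors: 4, 6)
  deg(3) = 0 (neighbors: none)
  deg(4) = 1 (neighbors: 2)
  deg(5) = 1 (neighbors: 1)
  deg(6) = 1 (neighbors: 2)

Step 2: Sum all degrees:
  1 + 2 + 0 + 1 + 1 + 1 = 6

Verification: sum of degrees = 2 * |E| = 2 * 3 = 6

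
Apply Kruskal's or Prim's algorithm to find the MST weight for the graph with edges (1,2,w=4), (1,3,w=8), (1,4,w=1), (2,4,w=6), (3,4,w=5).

Apply Kruskal's algorithm (sort edges by weight, add if no cycle):

Sorted edges by weight:
  (1,4) w=1
  (1,2) w=4
  (3,4) w=5
  (2,4) w=6
  (1,3) w=8

Add edge (1,4) w=1 -- no cycle. Running total: 1
Add edge (1,2) w=4 -- no cycle. Running total: 5
Add edge (3,4) w=5 -- no cycle. Running total: 10

MST edges: (1,4,w=1), (1,2,w=4), (3,4,w=5)
Total MST weight: 1 + 4 + 5 = 10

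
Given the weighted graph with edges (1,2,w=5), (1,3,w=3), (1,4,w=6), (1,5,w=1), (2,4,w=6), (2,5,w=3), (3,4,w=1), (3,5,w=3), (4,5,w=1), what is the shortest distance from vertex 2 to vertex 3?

Step 1: Build adjacency list with weights:
  1: 2(w=5), 3(w=3), 4(w=6), 5(w=1)
  2: 1(w=5), 4(w=6), 5(w=3)
  3: 1(w=3), 4(w=1), 5(w=3)
  4: 1(w=6), 2(w=6), 3(w=1), 5(w=1)
  5: 1(w=1), 2(w=3), 3(w=3), 4(w=1)

Step 2: Apply Dijkstra's algorithm from vertex 2:
  Visit vertex 2 (distance=0)
    Update dist[1] = 5
    Update dist[4] = 6
    Update dist[5] = 3
  Visit vertex 5 (distance=3)
    Update dist[1] = 4
    Update dist[3] = 6
    Update dist[4] = 4
  Visit vertex 1 (distance=4)
  Visit vertex 4 (distance=4)
    Update dist[3] = 5
  Visit vertex 3 (distance=5)

Step 3: Shortest path: 2 -> 5 -> 4 -> 3
Total weight: 3 + 1 + 1 = 5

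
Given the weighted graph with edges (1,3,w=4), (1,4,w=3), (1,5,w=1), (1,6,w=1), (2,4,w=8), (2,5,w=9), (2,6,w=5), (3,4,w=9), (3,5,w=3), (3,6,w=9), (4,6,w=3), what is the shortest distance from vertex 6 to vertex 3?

Step 1: Build adjacency list with weights:
  1: 3(w=4), 4(w=3), 5(w=1), 6(w=1)
  2: 4(w=8), 5(w=9), 6(w=5)
  3: 1(w=4), 4(w=9), 5(w=3), 6(w=9)
  4: 1(w=3), 2(w=8), 3(w=9), 6(w=3)
  5: 1(w=1), 2(w=9), 3(w=3)
  6: 1(w=1), 2(w=5), 3(w=9), 4(w=3)

Step 2: Apply Dijkstra's algorithm from vertex 6:
  Visit vertex 6 (distance=0)
    Update dist[1] = 1
    Update dist[2] = 5
    Update dist[3] = 9
    Update dist[4] = 3
  Visit vertex 1 (distance=1)
    Update dist[3] = 5
    Update dist[5] = 2
  Visit vertex 5 (distance=2)
  Visit vertex 4 (distance=3)
  Visit vertex 2 (distance=5)
  Visit vertex 3 (distance=5)

Step 3: Shortest path: 6 -> 1 -> 3
Total weight: 1 + 4 = 5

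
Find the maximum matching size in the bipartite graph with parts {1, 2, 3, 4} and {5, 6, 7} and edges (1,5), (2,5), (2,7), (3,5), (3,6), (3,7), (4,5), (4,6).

Step 1: List the neighbors of each left vertex:
  1: 5
  2: 5, 7
  3: 5, 6, 7
  4: 5, 6

Step 2: Greedily match left vertices, then look for augmenting paths:
  Match 1 -- 5
  Match 2 -- 7
  Match 3 -- 6
  No augmenting path remains.

Step 3: Verify this is maximum:
  Matching size 3 = min(|L|, |R|) = min(4, 3), which is an upper bound, so this matching is maximum.

Maximum matching: {(1,5), (2,7), (3,6)}
Size: 3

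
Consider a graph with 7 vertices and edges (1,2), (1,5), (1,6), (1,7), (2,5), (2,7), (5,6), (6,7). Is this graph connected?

Step 1: Build adjacency list from edges:
  1: 2, 5, 6, 7
  2: 1, 5, 7
  3: (none)
  4: (none)
  5: 1, 2, 6
  6: 1, 5, 7
  7: 1, 2, 6

Step 2: Run BFS/DFS from vertex 1:
  Visited: {1, 2, 5, 6, 7}
  Reached 5 of 7 vertices

Step 3: Only 5 of 7 vertices reached. Graph is disconnected.
Connected components: {1, 2, 5, 6, 7}, {3}, {4}
Answer: No, the graph is not connected (3 components).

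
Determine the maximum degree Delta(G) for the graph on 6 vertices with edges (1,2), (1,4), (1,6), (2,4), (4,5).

Step 1: Count edges incident to each vertex:
  deg(1) = 3 (neighbors: 2, 4, 6)
  deg(2) = 2 (neighbors: 1, 4)
  deg(3) = 0 (neighbors: none)
  deg(4) = 3 (neighbors: 1, 2, 5)
  deg(5) = 1 (neighbors: 4)
  deg(6) = 1 (neighbors: 1)

Step 2: Find maximum:
  max(3, 2, 0, 3, 1, 1) = 3 (vertex 1)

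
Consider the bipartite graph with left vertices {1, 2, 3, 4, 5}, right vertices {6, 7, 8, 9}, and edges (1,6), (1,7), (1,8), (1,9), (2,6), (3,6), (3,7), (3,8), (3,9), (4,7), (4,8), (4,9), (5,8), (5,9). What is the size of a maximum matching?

Step 1: List the neighbors of each left vertex:
  1: 6, 7, 8, 9
  2: 6
  3: 6, 7, 8, 9
  4: 7, 8, 9
  5: 8, 9

Step 2: Greedily match left vertices, then look for augmenting paths:
  Match 1 -- 6
  Match 3 -- 7
  Match 4 -- 8
  Match 5 -- 9
  No augmenting path remains.

Step 3: Verify this is maximum:
  Matching size 4 = min(|L|, |R|) = min(5, 4), which is an upper bound, so this matching is maximum.

Maximum matching: {(1,6), (3,7), (4,8), (5,9)}
Size: 4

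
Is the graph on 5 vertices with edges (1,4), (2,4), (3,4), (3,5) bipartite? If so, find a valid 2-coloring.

Step 1: Attempt 2-coloring using BFS:
  Start at vertex 1, assign color 0
  Color vertex 4 with color 1 (neighbor of 1)
  Color vertex 2 with color 0 (neighbor of 4)
  Color vertex 3 with color 0 (neighbor of 4)
  Color vertex 5 with color 1 (neighbor of 3)

Step 2: 2-coloring succeeded. No conflicts found.
  Set A (color 0): {1, 2, 3}
  Set B (color 1): {4, 5}

The graph is bipartite with partition {1, 2, 3}, {4, 5}.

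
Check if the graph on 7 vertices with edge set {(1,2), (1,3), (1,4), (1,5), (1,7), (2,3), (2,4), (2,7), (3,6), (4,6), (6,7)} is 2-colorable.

Step 1: Attempt 2-coloring using BFS:
  Start at vertex 1, assign color 0
  Color vertex 2 with color 1 (neighbor of 1)
  Color vertex 3 with color 1 (neighbor of 1)
  Color vertex 4 with color 1 (neighbor of 1)
  Color vertex 5 with color 1 (neighbor of 1)
  Color vertex 7 with color 1 (neighbor of 1)

Step 2: Conflict found! Vertices 2 and 3 are adjacent but have the same color.
This means the graph contains an odd cycle.

The graph is NOT bipartite.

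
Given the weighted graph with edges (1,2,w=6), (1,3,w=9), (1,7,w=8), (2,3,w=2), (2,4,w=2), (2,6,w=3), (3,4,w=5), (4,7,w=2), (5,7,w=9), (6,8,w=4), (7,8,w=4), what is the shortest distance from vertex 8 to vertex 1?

Step 1: Build adjacency list with weights:
  1: 2(w=6), 3(w=9), 7(w=8)
  2: 1(w=6), 3(w=2), 4(w=2), 6(w=3)
  3: 1(w=9), 2(w=2), 4(w=5)
  4: 2(w=2), 3(w=5), 7(w=2)
  5: 7(w=9)
  6: 2(w=3), 8(w=4)
  7: 1(w=8), 4(w=2), 5(w=9), 8(w=4)
  8: 6(w=4), 7(w=4)

Step 2: Apply Dijkstra's algorithm from vertex 8:
  Visit vertex 8 (distance=0)
    Update dist[6] = 4
    Update dist[7] = 4
  Visit vertex 6 (distance=4)
    Update dist[2] = 7
  Visit vertex 7 (distance=4)
    Update dist[1] = 12
    Update dist[4] = 6
    Update dist[5] = 13
  Visit vertex 4 (distance=6)
    Update dist[3] = 11
  Visit vertex 2 (distance=7)
    Update dist[3] = 9
  Visit vertex 3 (distance=9)
  Visit vertex 1 (distance=12)

Step 3: Shortest path: 8 -> 7 -> 1
Total weight: 4 + 8 = 12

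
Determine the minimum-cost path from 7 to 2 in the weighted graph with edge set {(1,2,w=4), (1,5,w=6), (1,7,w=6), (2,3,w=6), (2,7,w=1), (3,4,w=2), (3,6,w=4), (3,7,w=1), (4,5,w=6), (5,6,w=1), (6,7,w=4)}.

Step 1: Build adjacency list with weights:
  1: 2(w=4), 5(w=6), 7(w=6)
  2: 1(w=4), 3(w=6), 7(w=1)
  3: 2(w=6), 4(w=2), 6(w=4), 7(w=1)
  4: 3(w=2), 5(w=6)
  5: 1(w=6), 4(w=6), 6(w=1)
  6: 3(w=4), 5(w=1), 7(w=4)
  7: 1(w=6), 2(w=1), 3(w=1), 6(w=4)

Step 2: Apply Dijkstra's algorithm from vertex 7:
  Visit vertex 7 (distance=0)
    Update dist[1] = 6
    Update dist[2] = 1
    Update dist[3] = 1
    Update dist[6] = 4
  Visit vertex 2 (distance=1)
    Update dist[1] = 5

Step 3: Shortest path: 7 -> 2
Total weight: 1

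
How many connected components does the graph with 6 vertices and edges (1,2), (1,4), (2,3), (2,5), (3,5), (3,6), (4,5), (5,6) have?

Step 1: Build adjacency list from edges:
  1: 2, 4
  2: 1, 3, 5
  3: 2, 5, 6
  4: 1, 5
  5: 2, 3, 4, 6
  6: 3, 5

Step 2: Run BFS/DFS from vertex 1:
  Visited: {1, 2, 4, 3, 5, 6}
  Reached 6 of 6 vertices

Step 3: All 6 vertices reached from vertex 1, so the graph is connected.
Number of connected components: 1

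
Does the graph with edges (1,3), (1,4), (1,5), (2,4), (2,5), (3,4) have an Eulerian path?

Step 1: Find the degree of each vertex:
  deg(1) = 3
  deg(2) = 2
  deg(3) = 2
  deg(4) = 3
  deg(5) = 2

Step 2: Count vertices with odd degree:
  Odd-degree vertices: 1, 4 (2 total)

Step 3: Apply Euler's theorem:
  - Eulerian circuit exists iff graph is connected and all vertices have even degree
  - Eulerian path exists iff graph is connected and has 0 or 2 odd-degree vertices

Graph is connected with exactly 2 odd-degree vertices (1, 4).
Eulerian path exists (starting and ending at the odd-degree vertices), but no Eulerian circuit.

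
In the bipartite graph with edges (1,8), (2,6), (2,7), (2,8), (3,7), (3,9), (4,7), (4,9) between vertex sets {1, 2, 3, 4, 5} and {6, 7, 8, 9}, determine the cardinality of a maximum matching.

Step 1: List the neighbors of each left vertex:
  1: 8
  2: 6, 7, 8
  3: 7, 9
  4: 7, 9
  5: (none)

Step 2: Greedily match left vertices, then look for augmenting paths:
  Match 1 -- 8
  Match 2 -- 6
  Match 3 -- 7
  Match 4 -- 9
  No augmenting path remains.

Step 3: Verify this is maximum:
  Matching size 4 = min(|L|, |R|) = min(5, 4), which is an upper bound, so this matching is maximum.

Maximum matching: {(1,8), (2,6), (3,7), (4,9)}
Size: 4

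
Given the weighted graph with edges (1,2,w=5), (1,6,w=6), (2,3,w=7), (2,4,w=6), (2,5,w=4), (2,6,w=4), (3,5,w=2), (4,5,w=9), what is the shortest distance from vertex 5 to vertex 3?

Step 1: Build adjacency list with weights:
  1: 2(w=5), 6(w=6)
  2: 1(w=5), 3(w=7), 4(w=6), 5(w=4), 6(w=4)
  3: 2(w=7), 5(w=2)
  4: 2(w=6), 5(w=9)
  5: 2(w=4), 3(w=2), 4(w=9)
  6: 1(w=6), 2(w=4)

Step 2: Apply Dijkstra's algorithm from vertex 5:
  Visit vertex 5 (distance=0)
    Update dist[2] = 4
    Update dist[3] = 2
    Update dist[4] = 9
  Visit vertex 3 (distance=2)

Step 3: Shortest path: 5 -> 3
Total weight: 2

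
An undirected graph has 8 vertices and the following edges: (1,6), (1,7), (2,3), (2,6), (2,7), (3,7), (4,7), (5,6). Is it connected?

Step 1: Build adjacency list from edges:
  1: 6, 7
  2: 3, 6, 7
  3: 2, 7
  4: 7
  5: 6
  6: 1, 2, 5
  7: 1, 2, 3, 4
  8: (none)

Step 2: Run BFS/DFS from vertex 1:
  Visited: {1, 6, 7, 2, 5, 3, 4}
  Reached 7 of 8 vertices

Step 3: Only 7 of 8 vertices reached. Graph is disconnected.
Connected components: {1, 2, 3, 4, 5, 6, 7}, {8}
Answer: No, the graph is not connected (2 components).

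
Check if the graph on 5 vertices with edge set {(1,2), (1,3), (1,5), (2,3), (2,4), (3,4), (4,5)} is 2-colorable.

Step 1: Attempt 2-coloring using BFS:
  Start at vertex 1, assign color 0
  Color vertex 2 with color 1 (neighbor of 1)
  Color vertex 3 with color 1 (neighbor of 1)
  Color vertex 5 with color 1 (neighbor of 1)

Step 2: Conflict found! Vertices 2 and 3 are adjacent but have the same color.
This means the graph contains an odd cycle.

The graph is NOT bipartite.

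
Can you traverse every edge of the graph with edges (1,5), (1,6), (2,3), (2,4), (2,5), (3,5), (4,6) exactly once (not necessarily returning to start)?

Step 1: Find the degree of each vertex:
  deg(1) = 2
  deg(2) = 3
  deg(3) = 2
  deg(4) = 2
  deg(5) = 3
  deg(6) = 2

Step 2: Count vertices with odd degree:
  Odd-degree vertices: 2, 5 (2 total)

Step 3: Apply Euler's theorem:
  - Eulerian circuit exists iff graph is connected and all vertices have even degree
  - Eulerian path exists iff graph is connected and has 0 or 2 odd-degree vertices

Graph is connected with exactly 2 odd-degree vertices (2, 5).
Eulerian path exists (starting and ending at the odd-degree vertices), but no Eulerian circuit.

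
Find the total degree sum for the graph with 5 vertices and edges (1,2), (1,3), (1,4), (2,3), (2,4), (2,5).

Step 1: Count edges incident to each vertex:
  deg(1) = 3 (neighbors: 2, 3, 4)
  deg(2) = 4 (neighbors: 1, 3, 4, 5)
  deg(3) = 2 (neighbors: 1, 2)
  deg(4) = 2 (neighbors: 1, 2)
  deg(5) = 1 (neighbors: 2)

Step 2: Sum all degrees:
  3 + 4 + 2 + 2 + 1 = 12

Verification: sum of degrees = 2 * |E| = 2 * 6 = 12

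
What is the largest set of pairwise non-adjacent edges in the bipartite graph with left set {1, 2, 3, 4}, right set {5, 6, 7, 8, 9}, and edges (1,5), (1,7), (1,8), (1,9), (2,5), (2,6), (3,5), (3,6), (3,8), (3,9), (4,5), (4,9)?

Step 1: List the neighbors of each left vertex:
  1: 5, 7, 8, 9
  2: 5, 6
  3: 5, 6, 8, 9
  4: 5, 9

Step 2: Greedily match left vertices, then look for augmenting paths:
  Match 1 -- 5
  Match 2 -- 6
  Match 3 -- 8
  Match 4 -- 9
  No augmenting path remains.

Step 3: Verify this is maximum:
  Matching size 4 = min(|L|, |R|) = min(4, 5), which is an upper bound, so this matching is maximum.

Maximum matching: {(1,5), (2,6), (3,8), (4,9)}
Size: 4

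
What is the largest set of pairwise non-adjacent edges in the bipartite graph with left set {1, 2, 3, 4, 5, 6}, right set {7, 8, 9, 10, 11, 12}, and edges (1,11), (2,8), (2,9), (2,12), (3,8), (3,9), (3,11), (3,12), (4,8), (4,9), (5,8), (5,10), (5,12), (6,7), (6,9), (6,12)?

Step 1: List the neighbors of each left vertex:
  1: 11
  2: 8, 9, 12
  3: 8, 9, 11, 12
  4: 8, 9
  5: 8, 10, 12
  6: 7, 9, 12

Step 2: Greedily match left vertices, then look for augmenting paths:
  Match 1 -- 11
  Match 2 -- 12
  Match 3 -- 9
  Match 4 -- 8
  Match 5 -- 10
  Match 6 -- 7
  No augmenting path remains.

Step 3: Verify this is maximum:
  Matching size 6 = min(|L|, |R|) = min(6, 6), which is an upper bound, so this matching is maximum.

Maximum matching: {(1,11), (2,12), (3,9), (4,8), (5,10), (6,7)}
Size: 6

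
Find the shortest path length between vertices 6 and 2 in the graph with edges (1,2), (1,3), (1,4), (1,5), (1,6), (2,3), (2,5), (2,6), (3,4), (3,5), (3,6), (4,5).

Step 1: Build adjacency list:
  1: 2, 3, 4, 5, 6
  2: 1, 3, 5, 6
  3: 1, 2, 4, 5, 6
  4: 1, 3, 5
  5: 1, 2, 3, 4
  6: 1, 2, 3

Step 2: BFS from vertex 6 to find shortest path to 2:
  vertex 1 reached at distance 1
  vertex 2 reached at distance 1

Step 3: Shortest path: 6 -> 2
Path length: 1 edge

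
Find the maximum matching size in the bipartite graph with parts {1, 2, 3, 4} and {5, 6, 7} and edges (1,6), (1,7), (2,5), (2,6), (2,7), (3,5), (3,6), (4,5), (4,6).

Step 1: List the neighbors of each left vertex:
  1: 6, 7
  2: 5, 6, 7
  3: 5, 6
  4: 5, 6

Step 2: Greedily match left vertices, then look for augmenting paths:
  Match 1 -- 6
  Match 2 -- 7
  Match 3 -- 5
  No augmenting path remains.

Step 3: Verify this is maximum:
  Matching size 3 = min(|L|, |R|) = min(4, 3), which is an upper bound, so this matching is maximum.

Maximum matching: {(1,6), (2,7), (3,5)}
Size: 3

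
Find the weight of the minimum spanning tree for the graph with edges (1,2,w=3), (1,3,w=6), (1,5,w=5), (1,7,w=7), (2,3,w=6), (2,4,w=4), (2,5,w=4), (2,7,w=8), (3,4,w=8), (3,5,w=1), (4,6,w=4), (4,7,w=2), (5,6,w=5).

Apply Kruskal's algorithm (sort edges by weight, add if no cycle):

Sorted edges by weight:
  (3,5) w=1
  (4,7) w=2
  (1,2) w=3
  (2,5) w=4
  (2,4) w=4
  (4,6) w=4
  (1,5) w=5
  (5,6) w=5
  (1,3) w=6
  (2,3) w=6
  (1,7) w=7
  (2,7) w=8
  (3,4) w=8

Add edge (3,5) w=1 -- no cycle. Running total: 1
Add edge (4,7) w=2 -- no cycle. Running total: 3
Add edge (1,2) w=3 -- no cycle. Running total: 6
Add edge (2,5) w=4 -- no cycle. Running total: 10
Add edge (2,4) w=4 -- no cycle. Running total: 14
Add edge (4,6) w=4 -- no cycle. Running total: 18

MST edges: (3,5,w=1), (4,7,w=2), (1,2,w=3), (2,5,w=4), (2,4,w=4), (4,6,w=4)
Total MST weight: 1 + 2 + 3 + 4 + 4 + 4 = 18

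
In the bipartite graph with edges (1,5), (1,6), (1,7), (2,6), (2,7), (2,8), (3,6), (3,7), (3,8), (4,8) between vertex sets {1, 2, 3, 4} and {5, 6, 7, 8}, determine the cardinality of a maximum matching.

Step 1: List the neighbors of each left vertex:
  1: 5, 6, 7
  2: 6, 7, 8
  3: 6, 7, 8
  4: 8

Step 2: Greedily match left vertices, then look for augmenting paths:
  Match 1 -- 5
  Match 2 -- 6
  Match 3 -- 7
  Match 4 -- 8
  No augmenting path remains.

Step 3: Verify this is maximum:
  Matching size 4 = min(|L|, |R|) = min(4, 4), which is an upper bound, so this matching is maximum.

Maximum matching: {(1,5), (2,6), (3,7), (4,8)}
Size: 4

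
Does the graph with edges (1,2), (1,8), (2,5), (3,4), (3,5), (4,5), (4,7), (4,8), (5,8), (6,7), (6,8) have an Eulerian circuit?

Step 1: Find the degree of each vertex:
  deg(1) = 2
  deg(2) = 2
  deg(3) = 2
  deg(4) = 4
  deg(5) = 4
  deg(6) = 2
  deg(7) = 2
  deg(8) = 4

Step 2: Count vertices with odd degree:
  All vertices have even degree (0 odd-degree vertices)

Step 3: Apply Euler's theorem:
  - Eulerian circuit exists iff graph is connected and all vertices have even degree
  - Eulerian path exists iff graph is connected and has 0 or 2 odd-degree vertices

Graph is connected with 0 odd-degree vertices.
Both Eulerian circuit and Eulerian path exist.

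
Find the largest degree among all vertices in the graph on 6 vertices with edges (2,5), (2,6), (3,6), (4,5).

Step 1: Count edges incident to each vertex:
  deg(1) = 0 (neighbors: none)
  deg(2) = 2 (neighbors: 5, 6)
  deg(3) = 1 (neighbors: 6)
  deg(4) = 1 (neighbors: 5)
  deg(5) = 2 (neighbors: 2, 4)
  deg(6) = 2 (neighbors: 2, 3)

Step 2: Find maximum:
  max(0, 2, 1, 1, 2, 2) = 2 (vertex 2)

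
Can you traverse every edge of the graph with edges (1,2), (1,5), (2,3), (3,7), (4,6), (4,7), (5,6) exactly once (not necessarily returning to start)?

Step 1: Find the degree of each vertex:
  deg(1) = 2
  deg(2) = 2
  deg(3) = 2
  deg(4) = 2
  deg(5) = 2
  deg(6) = 2
  deg(7) = 2

Step 2: Count vertices with odd degree:
  All vertices have even degree (0 odd-degree vertices)

Step 3: Apply Euler's theorem:
  - Eulerian circuit exists iff graph is connected and all vertices have even degree
  - Eulerian path exists iff graph is connected and has 0 or 2 odd-degree vertices

Graph is connected with 0 odd-degree vertices.
Both Eulerian circuit and Eulerian path exist.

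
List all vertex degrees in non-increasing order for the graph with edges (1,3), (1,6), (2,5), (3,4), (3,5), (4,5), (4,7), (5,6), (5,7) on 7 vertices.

Step 1: Count edges incident to each vertex:
  deg(1) = 2 (neighbors: 3, 6)
  deg(2) = 1 (neighbors: 5)
  deg(3) = 3 (neighbors: 1, 4, 5)
  deg(4) = 3 (neighbors: 3, 5, 7)
  deg(5) = 5 (neighbors: 2, 3, 4, 6, 7)
  deg(6) = 2 (neighbors: 1, 5)
  deg(7) = 2 (neighbors: 4, 5)

Step 2: Sort degrees in non-increasing order:
  Degrees: [2, 1, 3, 3, 5, 2, 2] -> sorted: [5, 3, 3, 2, 2, 2, 1]

Degree sequence: [5, 3, 3, 2, 2, 2, 1]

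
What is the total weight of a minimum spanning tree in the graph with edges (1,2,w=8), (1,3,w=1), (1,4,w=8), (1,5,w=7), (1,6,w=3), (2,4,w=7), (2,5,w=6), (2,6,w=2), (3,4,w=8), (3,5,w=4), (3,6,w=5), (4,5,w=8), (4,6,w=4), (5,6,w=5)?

Apply Kruskal's algorithm (sort edges by weight, add if no cycle):

Sorted edges by weight:
  (1,3) w=1
  (2,6) w=2
  (1,6) w=3
  (3,5) w=4
  (4,6) w=4
  (3,6) w=5
  (5,6) w=5
  (2,5) w=6
  (1,5) w=7
  (2,4) w=7
  (1,2) w=8
  (1,4) w=8
  (3,4) w=8
  (4,5) w=8

Add edge (1,3) w=1 -- no cycle. Running total: 1
Add edge (2,6) w=2 -- no cycle. Running total: 3
Add edge (1,6) w=3 -- no cycle. Running total: 6
Add edge (3,5) w=4 -- no cycle. Running total: 10
Add edge (4,6) w=4 -- no cycle. Running total: 14

MST edges: (1,3,w=1), (2,6,w=2), (1,6,w=3), (3,5,w=4), (4,6,w=4)
Total MST weight: 1 + 2 + 3 + 4 + 4 = 14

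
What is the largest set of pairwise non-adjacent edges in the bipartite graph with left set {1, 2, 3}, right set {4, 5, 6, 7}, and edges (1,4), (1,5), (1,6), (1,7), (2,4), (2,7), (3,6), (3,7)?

Step 1: List the neighbors of each left vertex:
  1: 4, 5, 6, 7
  2: 4, 7
  3: 6, 7

Step 2: Greedily match left vertices, then look for augmenting paths:
  Match 1 -- 4
  Match 2 -- 7
  Match 3 -- 6
  No augmenting path remains.

Step 3: Verify this is maximum:
  Matching size 3 = min(|L|, |R|) = min(3, 4), which is an upper bound, so this matching is maximum.

Maximum matching: {(1,4), (2,7), (3,6)}
Size: 3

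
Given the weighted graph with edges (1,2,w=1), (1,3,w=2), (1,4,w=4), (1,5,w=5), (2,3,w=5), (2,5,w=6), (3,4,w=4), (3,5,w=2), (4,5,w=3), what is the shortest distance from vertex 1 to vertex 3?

Step 1: Build adjacency list with weights:
  1: 2(w=1), 3(w=2), 4(w=4), 5(w=5)
  2: 1(w=1), 3(w=5), 5(w=6)
  3: 1(w=2), 2(w=5), 4(w=4), 5(w=2)
  4: 1(w=4), 3(w=4), 5(w=3)
  5: 1(w=5), 2(w=6), 3(w=2), 4(w=3)

Step 2: Apply Dijkstra's algorithm from vertex 1:
  Visit vertex 1 (distance=0)
    Update dist[2] = 1
    Update dist[3] = 2
    Update dist[4] = 4
    Update dist[5] = 5
  Visit vertex 2 (distance=1)
  Visit vertex 3 (distance=2)
    Update dist[5] = 4

Step 3: Shortest path: 1 -> 3
Total weight: 2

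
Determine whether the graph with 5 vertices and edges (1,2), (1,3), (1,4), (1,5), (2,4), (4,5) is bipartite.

Step 1: Attempt 2-coloring using BFS:
  Start at vertex 1, assign color 0
  Color vertex 2 with color 1 (neighbor of 1)
  Color vertex 3 with color 1 (neighbor of 1)
  Color vertex 4 with color 1 (neighbor of 1)
  Color vertex 5 with color 1 (neighbor of 1)

Step 2: Conflict found! Vertices 2 and 4 are adjacent but have the same color.
This means the graph contains an odd cycle.

The graph is NOT bipartite.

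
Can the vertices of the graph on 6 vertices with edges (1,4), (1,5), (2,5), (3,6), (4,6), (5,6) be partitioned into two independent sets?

Step 1: Attempt 2-coloring using BFS:
  Start at vertex 1, assign color 0
  Color vertex 4 with color 1 (neighbor of 1)
  Color vertex 5 with color 1 (neighbor of 1)
  Color vertex 6 with color 0 (neighbor of 4)
  Color vertex 2 with color 0 (neighbor of 5)
  Color vertex 3 with color 1 (neighbor of 6)

Step 2: 2-coloring succeeded. No conflicts found.
  Set A (color 0): {1, 2, 6}
  Set B (color 1): {3, 4, 5}

The graph is bipartite with partition {1, 2, 6}, {3, 4, 5}.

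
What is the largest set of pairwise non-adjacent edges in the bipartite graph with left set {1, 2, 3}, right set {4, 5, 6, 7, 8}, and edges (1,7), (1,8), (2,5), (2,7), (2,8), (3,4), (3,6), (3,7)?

Step 1: List the neighbors of each left vertex:
  1: 7, 8
  2: 5, 7, 8
  3: 4, 6, 7

Step 2: Greedily match left vertices, then look for augmenting paths:
  Match 1 -- 7
  Match 2 -- 5
  Match 3 -- 4
  No augmenting path remains.

Step 3: Verify this is maximum:
  Matching size 3 = min(|L|, |R|) = min(3, 5), which is an upper bound, so this matching is maximum.

Maximum matching: {(1,7), (2,5), (3,4)}
Size: 3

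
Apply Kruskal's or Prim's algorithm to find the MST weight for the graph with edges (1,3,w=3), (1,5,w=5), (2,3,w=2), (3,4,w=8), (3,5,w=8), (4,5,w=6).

Apply Kruskal's algorithm (sort edges by weight, add if no cycle):

Sorted edges by weight:
  (2,3) w=2
  (1,3) w=3
  (1,5) w=5
  (4,5) w=6
  (3,4) w=8
  (3,5) w=8

Add edge (2,3) w=2 -- no cycle. Running total: 2
Add edge (1,3) w=3 -- no cycle. Running total: 5
Add edge (1,5) w=5 -- no cycle. Running total: 10
Add edge (4,5) w=6 -- no cycle. Running total: 16

MST edges: (2,3,w=2), (1,3,w=3), (1,5,w=5), (4,5,w=6)
Total MST weight: 2 + 3 + 5 + 6 = 16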